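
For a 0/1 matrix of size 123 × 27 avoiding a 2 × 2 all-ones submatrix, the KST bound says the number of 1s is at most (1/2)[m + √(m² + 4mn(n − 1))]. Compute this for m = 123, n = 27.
z(123, 27; 2, 2) ≤ (1/2)[123 + √(123² + 4·123·27·26)] = (1/2)[123 + √360513] = 361.7137

Kővári–Sós–Turán: let r_1, ..., r_123 be the row sums and z = Σ r_i the total number of 1s. Each pair of columns can share at most one row with both entries 1 (else a 2×2 all-ones block appears), so Σ_i C(r_i, 2) ≤ C(27, 2) = 351. By convexity Σ_i C(r_i, 2) ≥ 123·C(z/123, 2) = z(z − 123)/(2·123), giving z² − 123z − 123·27·26 ≤ 0 and hence z ≤ (1/2)[123 + √(15129 + 4·86346)] = (1/2)[123 + √360513] ≈ (1/2)(123 + 600.4273) = 361.7137.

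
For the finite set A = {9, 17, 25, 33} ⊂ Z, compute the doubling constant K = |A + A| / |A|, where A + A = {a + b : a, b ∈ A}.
K = |A + A| / |A| = 7/4

Enumerate A + A = {a + b : a, b ∈ A}. With |A| = 4, there are |A|^2 = 16 ordered sum pairs; collecting distinct values, A + A = {18, 26, 34, 42, 50, 58, 66}, so |A + A| = 7. Thus K = 7/4. Here |A + A| = 2|A| − 1 = 7, the minimum possible — so K = 7/4 is minimal, which holds iff A is an arithmetic progression.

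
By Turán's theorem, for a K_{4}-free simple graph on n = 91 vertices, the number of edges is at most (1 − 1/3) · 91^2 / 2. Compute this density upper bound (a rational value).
Turán density bound = (2/3) · 91^2/2 = 8281/3 ≈ 2760.3333

Turán's theorem: ex(n, K_{r+1}) is achieved by the complete r-partite Turán graph T(n, r) with parts as balanced as possible, and is at most (1 − 1/r) · n^2/2. For r = 3, n = 91: the density bound is (2/3) · 8281/2 = 8281/3 ≈ 2760.3333. The integer-valued extremum is e(T(91, 3)) = 2760, which is strictly less than the density bound 8281/3 since 3 ∤ 91 (the parts of T(91, 3) cannot all be equal).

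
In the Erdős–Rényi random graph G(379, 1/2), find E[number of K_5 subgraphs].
E[# K_5] = C(379, 5) · (1/2)^C(5, 2) = 63461484450 / 2^10 = 31730742225/512 ≈ 61974105.908203

For each 5-subset S of vertices (there are C(379, 5) = 63461484450 such S), let X_S = 1 if S induces a K_5 (all C(5, 2) = 10 edges present). Then P(X_S = 1) = (1/2)^10 = 1/1024. By linearity of expectation, E[# K_5] = C(379, 5) · (1/2)^10 = 63461484450 / 1024 = 31730742225/512 ≈ 61974105.908203.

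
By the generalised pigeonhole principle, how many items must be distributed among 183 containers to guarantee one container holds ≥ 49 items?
n = (49 − 1)·183 + 1 = 8785

By the generalised pigeonhole principle, to guarantee some box contains ≥ r objects we need more than (r − 1) · k objects total. Threshold: n = (r − 1) · k + 1. With r = 49 and k = 183: n = 48 · 183 + 1 = 8784 + 1 = 8785. For n = 8784 = 48 · 183, we can put exactly 48 objects in every box, avoiding 49 in any single one — so 8785 is tight.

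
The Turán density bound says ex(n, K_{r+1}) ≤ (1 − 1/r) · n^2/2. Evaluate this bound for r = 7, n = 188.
Turán density bound = (6/7) · 188^2/2 = 106032/7 ≈ 15147.4286

Turán's theorem: ex(n, K_{r+1}) is achieved by the complete r-partite Turán graph T(n, r) with parts as balanced as possible, and is at most (1 − 1/r) · n^2/2. For r = 7, n = 188: the density bound is (6/7) · 35344/2 = 106032/7 ≈ 15147.4286. The integer-valued extremum is e(T(188, 7)) = 15147, which is strictly less than the density bound 106032/7 since 7 ∤ 188 (the parts of T(188, 7) cannot all be equal).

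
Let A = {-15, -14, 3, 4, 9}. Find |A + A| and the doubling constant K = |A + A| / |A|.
K = |A + A| / |A| = 14/5

Enumerate A + A = {a + b : a, b ∈ A}. With |A| = 5, there are |A|^2 = 25 ordered sum pairs; collecting distinct values, A + A = {-30, -29, -28, -12, -11, -10, -6, -5, 6, 7, 8, 12, 13, 18}, so |A + A| = 14. Thus K = 14/5. For comparison, the minimum possible |A + A| over all 5-element sets is 2·5 − 1 = 9 (so min K = 9/5), attained only by arithmetic progressions.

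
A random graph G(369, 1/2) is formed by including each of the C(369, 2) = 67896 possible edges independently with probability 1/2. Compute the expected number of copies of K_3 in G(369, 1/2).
E[# K_3] = C(369, 3) · (1/2)^C(3, 2) = 8305944 / 2^3 = 1038243

For each 3-subset S of vertices (there are C(369, 3) = 8305944 such S), let X_S = 1 if S induces a K_3 (all C(3, 2) = 3 edges present). Then P(X_S = 1) = (1/2)^3 = 1/8. By linearity of expectation, E[# K_3] = C(369, 3) · (1/2)^3 = 8305944 / 8 = 1038243.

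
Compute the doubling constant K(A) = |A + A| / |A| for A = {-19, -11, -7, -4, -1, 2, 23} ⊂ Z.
K = |A + A| / |A| = 24/7

Enumerate A + A = {a + b : a, b ∈ A}. With |A| = 7, there are |A|^2 = 49 ordered sum pairs; collecting distinct values, A + A = {-38, -30, -26, -23, -22, -20, -18, -17, -15, -14, -12, -11, -9, -8, -5, -2, 1, 4, 12, 16, 19, 22, 25, 46}, so |A + A| = 24. Thus K = 24/7. For comparison, the minimum possible |A + A| over all 7-element sets is 2·7 − 1 = 13 (so min K = 13/7), attained only by arithmetic progressions.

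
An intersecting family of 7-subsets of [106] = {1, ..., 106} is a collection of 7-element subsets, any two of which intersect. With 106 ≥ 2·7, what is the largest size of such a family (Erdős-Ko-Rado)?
max |F| = C(105, 6) = 1609344100

Erdős-Ko-Rado (1961): when n ≥ 2k, max |F| = C(n−1, k−1). The bound is attained by the star {A : i ∈ A} for any fixed i ∈ [n]. Here C(106−1, 7−1) = C(105, 6) = 1609344100.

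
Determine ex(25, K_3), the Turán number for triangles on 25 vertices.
ex(25, K_3) = ⌊25^2/4⌋ = 156

Mantel (1907): a triangle-free graph on n vertices has at most ⌊n^2/4⌋ edges, with equality for the complete bipartite graph K_{⌊n/2⌋, ⌈n/2⌉}. For n = 25: ⌊25^2/4⌋ = ⌊625/4⌋ = 156. The extremal graph is K_{12, 13}, which has 12·13 = 156 edges.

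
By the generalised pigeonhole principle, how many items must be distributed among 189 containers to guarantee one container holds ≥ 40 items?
n = (40 − 1)·189 + 1 = 7372

By the generalised pigeonhole principle, to guarantee some box contains ≥ r objects we need more than (r − 1) · k objects total. Threshold: n = (r − 1) · k + 1. With r = 40 and k = 189: n = 39 · 189 + 1 = 7371 + 1 = 7372. For n = 7371 = 39 · 189, we can put exactly 39 objects in every box, avoiding 40 in any single one — so 7372 is tight.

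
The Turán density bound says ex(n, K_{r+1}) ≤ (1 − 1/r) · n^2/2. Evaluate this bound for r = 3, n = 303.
Turán density bound = (2/3) · 303^2/2 = 30603

Turán's theorem: ex(n, K_{r+1}) is achieved by the complete r-partite Turán graph T(n, r) with parts as balanced as possible, and is at most (1 − 1/r) · n^2/2. For r = 3, n = 303: the density bound is (2/3) · 91809/2 = 30603. Since 3 ∣ 303, the Turán graph T(303, 3) has parts of equal size 101, and its edge count e(T(303, 3)) = 30603 attains the density bound exactly.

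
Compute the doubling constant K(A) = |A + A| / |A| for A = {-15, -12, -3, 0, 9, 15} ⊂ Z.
K = |A + A| / |A| = 17/6

Enumerate A + A = {a + b : a, b ∈ A}. With |A| = 6, there are |A|^2 = 36 ordered sum pairs; collecting distinct values, A + A = {-30, -27, -24, -18, -15, -12, -6, -3, 0, 3, 6, 9, 12, 15, 18, 24, 30}, so |A + A| = 17. Thus K = 17/6. For comparison, the minimum possible |A + A| over all 6-element sets is 2·6 − 1 = 11 (so min K = 11/6), attained only by arithmetic progressions.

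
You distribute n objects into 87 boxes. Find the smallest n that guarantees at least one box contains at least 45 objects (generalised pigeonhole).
n = (45 − 1)·87 + 1 = 3829

By the generalised pigeonhole principle, to guarantee some box contains ≥ r objects we need more than (r − 1) · k objects total. Threshold: n = (r − 1) · k + 1. With r = 45 and k = 87: n = 44 · 87 + 1 = 3828 + 1 = 3829. For n = 3828 = 44 · 87, we can put exactly 44 objects in every box, avoiding 45 in any single one — so 3829 is tight.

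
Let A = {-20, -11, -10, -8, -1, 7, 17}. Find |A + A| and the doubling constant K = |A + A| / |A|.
K = |A + A| / |A| = 25/7

Enumerate A + A = {a + b : a, b ∈ A}. With |A| = 7, there are |A|^2 = 49 ordered sum pairs; collecting distinct values, A + A = {-40, -31, -30, -28, -22, -21, -20, -19, -18, -16, -13, -12, -11, -9, -4, -3, -2, -1, 6, 7, 9, 14, 16, 24, 34}, so |A + A| = 25. Thus K = 25/7. For comparison, the minimum possible |A + A| over all 7-element sets is 2·7 − 1 = 13 (so min K = 13/7), attained only by arithmetic progressions.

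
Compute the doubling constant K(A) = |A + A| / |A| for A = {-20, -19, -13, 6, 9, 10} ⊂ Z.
K = |A + A| / |A| = 20/6 = 10/3

Enumerate A + A = {a + b : a, b ∈ A}. With |A| = 6, there are |A|^2 = 36 ordered sum pairs; collecting distinct values, A + A = {-40, -39, -38, -33, -32, -26, -14, -13, -11, -10, -9, -7, -4, -3, 12, 15, 16, 18, 19, 20}, so |A + A| = 20. Thus K = 20/6 = 10/3. For comparison, the minimum possible |A + A| over all 6-element sets is 2·6 − 1 = 11 (so min K = 11/6), attained only by arithmetic progressions.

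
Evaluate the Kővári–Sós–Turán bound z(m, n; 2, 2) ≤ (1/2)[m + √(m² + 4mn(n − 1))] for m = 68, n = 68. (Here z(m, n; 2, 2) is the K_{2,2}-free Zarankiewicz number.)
z(68, 68; 2, 2) ≤ (1/2)[68 + √(68² + 4·68·68·67)] = (1/2)[68 + √1243856] = 591.6415

Kővári–Sós–Turán: let r_1, ..., r_68 be the row sums and z = Σ r_i the total number of 1s. Each pair of columns can share at most one row with both entries 1 (else a 2×2 all-ones block appears), so Σ_i C(r_i, 2) ≤ C(68, 2) = 2278. By convexity Σ_i C(r_i, 2) ≥ 68·C(z/68, 2) = z(z − 68)/(2·68), giving z² − 68z − 68·68·67 ≤ 0 and hence z ≤ (1/2)[68 + √(4624 + 4·309808)] = (1/2)[68 + √1243856] ≈ (1/2)(68 + 1115.2829) = 591.6415.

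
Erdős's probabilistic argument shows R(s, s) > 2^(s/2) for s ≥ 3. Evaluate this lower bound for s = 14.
2^(14/2) = 128; so R(14, 14) > 128

Colour each edge of K_n uniformly at random with red/blue. The expected number of monochromatic K_14 is C(n, 14) · 2 · 2^(−C(14,2)). If C(n, 14) · 2^(1 − C(14,2)) < 1, then with positive probability no monochromatic K_14 exists, so R(14, 14) > n. The standard estimate C(n, 14) ≤ n^14/14! shows this inequality holds whenever n ≤ 2^(14/2) (since 14! · 2^(C(14,2) − 1) > 2^(14^2/2) ≥ n^14). Hence R(14, 14) > 2^(14/2) = 128.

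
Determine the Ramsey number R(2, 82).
R(2, 82) = 82

R(2, k) = k for all k ≥ 2: in a 2-colouring of K_k, either some edge is red (a red K_2) or all edges are blue (a blue K_k). And K_{81} coloured all-blue has no blue K_82, so R(2, 82) > 81. Hence R(2, 82) = 82.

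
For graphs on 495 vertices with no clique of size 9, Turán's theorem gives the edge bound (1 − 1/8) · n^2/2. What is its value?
Turán density bound = (7/8) · 495^2/2 = 1715175/16 ≈ 107198.4375

Turán's theorem: ex(n, K_{r+1}) is achieved by the complete r-partite Turán graph T(n, r) with parts as balanced as possible, and is at most (1 − 1/r) · n^2/2. For r = 8, n = 495: the density bound is (7/8) · 245025/2 = 1715175/16 ≈ 107198.4375. The integer-valued extremum is e(T(495, 8)) = 107198, which is strictly less than the density bound 1715175/16 since 8 ∤ 495 (the parts of T(495, 8) cannot all be equal).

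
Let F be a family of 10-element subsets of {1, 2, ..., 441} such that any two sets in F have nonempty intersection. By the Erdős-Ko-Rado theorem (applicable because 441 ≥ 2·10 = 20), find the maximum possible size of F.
max |F| = C(440, 9) = 1568725045107044880

The Erdős-Ko-Rado theorem states: for n ≥ 2k, an intersecting family of k-subsets of an n-element set has size at most C(n − 1, k − 1), with equality for 'star' families {A ⊆ [n] : |A| = k, i ∈ A} (fix an element i). For n = 441, k = 10: C(440, 9) = 1568725045107044880.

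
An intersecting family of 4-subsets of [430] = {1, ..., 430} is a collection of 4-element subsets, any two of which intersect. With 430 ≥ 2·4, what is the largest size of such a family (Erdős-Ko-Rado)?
max |F| = C(429, 3) = 13067054

Erdős-Ko-Rado (1961): when n ≥ 2k, max |F| = C(n−1, k−1). The bound is attained by the star {A : i ∈ A} for any fixed i ∈ [n]. Here C(430−1, 4−1) = C(429, 3) = 13067054.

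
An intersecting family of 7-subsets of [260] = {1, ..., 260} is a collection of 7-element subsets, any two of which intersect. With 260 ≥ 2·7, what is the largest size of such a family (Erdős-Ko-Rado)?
max |F| = C(259, 6) = 395488590784

The Erdős-Ko-Rado theorem states: for n ≥ 2k, an intersecting family of k-subsets of an n-element set has size at most C(n − 1, k − 1), with equality for 'star' families {A ⊆ [n] : |A| = k, i ∈ A} (fix an element i). For n = 260, k = 7: C(259, 6) = 395488590784.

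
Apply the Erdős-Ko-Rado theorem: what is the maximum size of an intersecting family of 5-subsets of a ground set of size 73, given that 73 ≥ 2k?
max |F| = C(72, 4) = 1028790

The Erdős-Ko-Rado theorem states: for n ≥ 2k, an intersecting family of k-subsets of an n-element set has size at most C(n − 1, k − 1), with equality for 'star' families {A ⊆ [n] : |A| = k, i ∈ A} (fix an element i). For n = 73, k = 5: C(72, 4) = 1028790.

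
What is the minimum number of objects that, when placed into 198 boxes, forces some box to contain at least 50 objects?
n = (50 − 1)·198 + 1 = 9703

By the generalised pigeonhole principle, to guarantee some box contains ≥ r objects we need more than (r − 1) · k objects total. Threshold: n = (r − 1) · k + 1. With r = 50 and k = 198: n = 49 · 198 + 1 = 9702 + 1 = 9703. For n = 9702 = 49 · 198, we can put exactly 49 objects in every box, avoiding 50 in any single one — so 9703 is tight.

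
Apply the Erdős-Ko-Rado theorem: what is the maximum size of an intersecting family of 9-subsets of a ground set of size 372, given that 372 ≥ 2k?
max |F| = C(371, 8) = 8250318085936290

Erdős-Ko-Rado (1961): when n ≥ 2k, max |F| = C(n−1, k−1). The bound is attained by the star {A : i ∈ A} for any fixed i ∈ [n]. Here C(372−1, 9−1) = C(371, 8) = 8250318085936290.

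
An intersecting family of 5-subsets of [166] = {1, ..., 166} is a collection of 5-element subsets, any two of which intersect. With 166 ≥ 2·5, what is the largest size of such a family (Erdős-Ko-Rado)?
max |F| = C(165, 4) = 29772765

Erdős-Ko-Rado (1961): when n ≥ 2k, max |F| = C(n−1, k−1). The bound is attained by the star {A : i ∈ A} for any fixed i ∈ [n]. Here C(166−1, 5−1) = C(165, 4) = 29772765.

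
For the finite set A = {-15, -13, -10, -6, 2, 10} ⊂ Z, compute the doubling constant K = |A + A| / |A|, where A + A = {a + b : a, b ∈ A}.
K = |A + A| / |A| = 20/6 = 10/3

Enumerate A + A = {a + b : a, b ∈ A}. With |A| = 6, there are |A|^2 = 36 ordered sum pairs; collecting distinct values, A + A = {-30, -28, -26, -25, -23, -21, -20, -19, -16, -13, -12, -11, -8, -5, -4, -3, 0, 4, 12, 20}, so |A + A| = 20. Thus K = 20/6 = 10/3. For comparison, the minimum possible |A + A| over all 6-element sets is 2·6 − 1 = 11 (so min K = 11/6), attained only by arithmetic progressions.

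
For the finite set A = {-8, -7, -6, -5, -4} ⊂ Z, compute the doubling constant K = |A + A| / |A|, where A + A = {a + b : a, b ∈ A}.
K = |A + A| / |A| = 9/5

Enumerate A + A = {a + b : a, b ∈ A}. With |A| = 5, there are |A|^2 = 25 ordered sum pairs; collecting distinct values, A + A = {-16, -15, -14, -13, -12, -11, -10, -9, -8}, so |A + A| = 9. Thus K = 9/5. Here |A + A| = 2|A| − 1 = 9, the minimum possible — so K = 9/5 is minimal, which holds iff A is an arithmetic progression.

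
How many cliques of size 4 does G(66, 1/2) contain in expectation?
E[# K_4] = C(66, 4) · (1/2)^C(4, 2) = 720720 / 2^6 = 45045/4 = 11261.25

For each 4-subset S of vertices (there are C(66, 4) = 720720 such S), let X_S = 1 if S induces a K_4 (all C(4, 2) = 6 edges present). Then P(X_S = 1) = (1/2)^6 = 1/64. By linearity of expectation, E[# K_4] = C(66, 4) · (1/2)^6 = 720720 / 64 = 45045/4 = 11261.25.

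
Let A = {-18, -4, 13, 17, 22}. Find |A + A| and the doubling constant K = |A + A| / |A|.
K = |A + A| / |A| = 15/5 = 3

Enumerate A + A = {a + b : a, b ∈ A}. With |A| = 5, there are |A|^2 = 25 ordered sum pairs; collecting distinct values, A + A = {-36, -22, -8, -5, -1, 4, 9, 13, 18, 26, 30, 34, 35, 39, 44}, so |A + A| = 15. Thus K = 15/5 = 3. For comparison, the minimum possible |A + A| over all 5-element sets is 2·5 − 1 = 9 (so min K = 9/5), attained only by arithmetic progressions.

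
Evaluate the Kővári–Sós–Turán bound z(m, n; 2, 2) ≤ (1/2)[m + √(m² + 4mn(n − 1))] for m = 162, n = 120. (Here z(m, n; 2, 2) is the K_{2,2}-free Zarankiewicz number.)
z(162, 120; 2, 2) ≤ (1/2)[162 + √(162² + 4·162·120·119)] = (1/2)[162 + √9279684] = 1604.1287

Kővári–Sós–Turán: let r_1, ..., r_162 be the row sums and z = Σ r_i the total number of 1s. Each pair of columns can share at most one row with both entries 1 (else a 2×2 all-ones block appears), so Σ_i C(r_i, 2) ≤ C(120, 2) = 7140. By convexity Σ_i C(r_i, 2) ≥ 162·C(z/162, 2) = z(z − 162)/(2·162), giving z² − 162z − 162·120·119 ≤ 0 and hence z ≤ (1/2)[162 + √(26244 + 4·2313360)] = (1/2)[162 + √9279684] ≈ (1/2)(162 + 3046.2574) = 1604.1287.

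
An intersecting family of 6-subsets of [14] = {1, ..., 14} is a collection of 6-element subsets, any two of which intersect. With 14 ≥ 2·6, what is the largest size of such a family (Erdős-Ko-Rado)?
max |F| = C(13, 5) = 1287

The Erdős-Ko-Rado theorem states: for n ≥ 2k, an intersecting family of k-subsets of an n-element set has size at most C(n − 1, k − 1), with equality for 'star' families {A ⊆ [n] : |A| = k, i ∈ A} (fix an element i). For n = 14, k = 6: C(13, 5) = 1287.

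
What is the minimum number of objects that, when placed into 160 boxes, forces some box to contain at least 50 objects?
n = (50 − 1)·160 + 1 = 7841

By the generalised pigeonhole principle, to guarantee some box contains ≥ r objects we need more than (r − 1) · k objects total. Threshold: n = (r − 1) · k + 1. With r = 50 and k = 160: n = 49 · 160 + 1 = 7840 + 1 = 7841. For n = 7840 = 49 · 160, we can put exactly 49 objects in every box, avoiding 50 in any single one — so 7841 is tight.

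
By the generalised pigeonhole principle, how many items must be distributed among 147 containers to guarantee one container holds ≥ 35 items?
n = (35 − 1)·147 + 1 = 4999

By the generalised pigeonhole principle, to guarantee some box contains ≥ r objects we need more than (r − 1) · k objects total. Threshold: n = (r − 1) · k + 1. With r = 35 and k = 147: n = 34 · 147 + 1 = 4998 + 1 = 4999. For n = 4998 = 34 · 147, we can put exactly 34 objects in every box, avoiding 35 in any single one — so 4999 is tight.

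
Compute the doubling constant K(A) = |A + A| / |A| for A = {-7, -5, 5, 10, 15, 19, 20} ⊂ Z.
K = |A + A| / |A| = 23/7

Enumerate A + A = {a + b : a, b ∈ A}. With |A| = 7, there are |A|^2 = 49 ordered sum pairs; collecting distinct values, A + A = {-14, -12, -10, -2, 0, 3, 5, 8, 10, 12, 13, 14, 15, 20, 24, 25, 29, 30, 34, 35, 38, 39, 40}, so |A + A| = 23. Thus K = 23/7. For comparison, the minimum possible |A + A| over all 7-element sets is 2·7 − 1 = 13 (so min K = 13/7), attained only by arithmetic progressions.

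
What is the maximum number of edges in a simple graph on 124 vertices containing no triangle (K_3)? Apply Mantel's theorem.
ex(124, K_3) = ⌊124^2/4⌋ = 3844

Mantel (1907): a triangle-free graph on n vertices has at most ⌊n^2/4⌋ edges, with equality for the complete bipartite graph K_{⌊n/2⌋, ⌈n/2⌉}. For n = 124: ⌊124^2/4⌋ = ⌊15376/4⌋ = 3844. The extremal graph is K_{62, 62}, which has 62·62 = 3844 edges.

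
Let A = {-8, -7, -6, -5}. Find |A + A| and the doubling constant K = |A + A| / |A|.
K = |A + A| / |A| = 7/4

Enumerate A + A = {a + b : a, b ∈ A}. With |A| = 4, there are |A|^2 = 16 ordered sum pairs; collecting distinct values, A + A = {-16, -15, -14, -13, -12, -11, -10}, so |A + A| = 7. Thus K = 7/4. Here |A + A| = 2|A| − 1 = 7, the minimum possible — so K = 7/4 is minimal, which holds iff A is an arithmetic progression.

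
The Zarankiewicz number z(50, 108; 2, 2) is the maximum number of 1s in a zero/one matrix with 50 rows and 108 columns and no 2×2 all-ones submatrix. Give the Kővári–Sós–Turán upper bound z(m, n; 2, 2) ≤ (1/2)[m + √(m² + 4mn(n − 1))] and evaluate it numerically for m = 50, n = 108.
z(50, 108; 2, 2) ≤ (1/2)[50 + √(50² + 4·50·108·107)] = (1/2)[50 + √2313700] = 785.5426

Kővári–Sós–Turán: let r_1, ..., r_50 be the row sums and z = Σ r_i the total number of 1s. Each pair of columns can share at most one row with both entries 1 (else a 2×2 all-ones block appears), so Σ_i C(r_i, 2) ≤ C(108, 2) = 5778. By convexity Σ_i C(r_i, 2) ≥ 50·C(z/50, 2) = z(z − 50)/(2·50), giving z² − 50z − 50·108·107 ≤ 0 and hence z ≤ (1/2)[50 + √(2500 + 4·577800)] = (1/2)[50 + √2313700] ≈ (1/2)(50 + 1521.0851) = 785.5426.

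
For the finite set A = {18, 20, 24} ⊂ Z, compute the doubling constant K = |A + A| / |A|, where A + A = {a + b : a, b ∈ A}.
K = |A + A| / |A| = 6/3 = 2

Enumerate A + A = {a + b : a, b ∈ A}. With |A| = 3, there are |A|^2 = 9 ordered sum pairs; collecting distinct values, A + A = {36, 38, 40, 42, 44, 48}, so |A + A| = 6. Thus K = 6/3 = 2. For comparison, the minimum possible |A + A| over all 3-element sets is 2·3 − 1 = 5 (so min K = 5/3), attained only by arithmetic progressions.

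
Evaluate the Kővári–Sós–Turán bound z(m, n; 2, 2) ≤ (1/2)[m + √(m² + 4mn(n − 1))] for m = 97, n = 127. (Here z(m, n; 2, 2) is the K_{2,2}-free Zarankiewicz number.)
z(97, 127; 2, 2) ≤ (1/2)[97 + √(97² + 4·97·127·126)] = (1/2)[97 + √6218185] = 1295.3144

Kővári–Sós–Turán: let r_1, ..., r_97 be the row sums and z = Σ r_i the total number of 1s. Each pair of columns can share at most one row with both entries 1 (else a 2×2 all-ones block appears), so Σ_i C(r_i, 2) ≤ C(127, 2) = 8001. By convexity Σ_i C(r_i, 2) ≥ 97·C(z/97, 2) = z(z − 97)/(2·97), giving z² − 97z − 97·127·126 ≤ 0 and hence z ≤ (1/2)[97 + √(9409 + 4·1552194)] = (1/2)[97 + √6218185] ≈ (1/2)(97 + 2493.6289) = 1295.3144.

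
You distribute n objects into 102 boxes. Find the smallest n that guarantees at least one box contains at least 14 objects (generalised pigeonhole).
n = (14 − 1)·102 + 1 = 1327

By the generalised pigeonhole principle, to guarantee some box contains ≥ r objects we need more than (r − 1) · k objects total. Threshold: n = (r − 1) · k + 1. With r = 14 and k = 102: n = 13 · 102 + 1 = 1326 + 1 = 1327. For n = 1326 = 13 · 102, we can put exactly 13 objects in every box, avoiding 14 in any single one — so 1327 is tight.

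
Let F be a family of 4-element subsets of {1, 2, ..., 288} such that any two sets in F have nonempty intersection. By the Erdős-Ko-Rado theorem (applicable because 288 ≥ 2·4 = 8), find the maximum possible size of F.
max |F| = C(287, 3) = 3898895

The Erdős-Ko-Rado theorem states: for n ≥ 2k, an intersecting family of k-subsets of an n-element set has size at most C(n − 1, k − 1), with equality for 'star' families {A ⊆ [n] : |A| = k, i ∈ A} (fix an element i). For n = 288, k = 4: C(287, 3) = 3898895.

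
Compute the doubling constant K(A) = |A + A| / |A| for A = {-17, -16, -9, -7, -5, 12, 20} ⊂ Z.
K = |A + A| / |A| = 26/7

Enumerate A + A = {a + b : a, b ∈ A}. With |A| = 7, there are |A|^2 = 49 ordered sum pairs; collecting distinct values, A + A = {-34, -33, -32, -26, -25, -24, -23, -22, -21, -18, -16, -14, -12, -10, -5, -4, 3, 4, 5, 7, 11, 13, 15, 24, 32, 40}, so |A + A| = 26. Thus K = 26/7. For comparison, the minimum possible |A + A| over all 7-element sets is 2·7 − 1 = 13 (so min K = 13/7), attained only by arithmetic progressions.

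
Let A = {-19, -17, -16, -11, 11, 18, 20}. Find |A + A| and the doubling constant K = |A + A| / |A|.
K = |A + A| / |A| = 27/7

Enumerate A + A = {a + b : a, b ∈ A}. With |A| = 7, there are |A|^2 = 49 ordered sum pairs; collecting distinct values, A + A = {-38, -36, -35, -34, -33, -32, -30, -28, -27, -22, -8, -6, -5, -1, 0, 1, 2, 3, 4, 7, 9, 22, 29, 31, 36, 38, 40}, so |A + A| = 27. Thus K = 27/7. For comparison, the minimum possible |A + A| over all 7-element sets is 2·7 − 1 = 13 (so min K = 13/7), attained only by arithmetic progressions.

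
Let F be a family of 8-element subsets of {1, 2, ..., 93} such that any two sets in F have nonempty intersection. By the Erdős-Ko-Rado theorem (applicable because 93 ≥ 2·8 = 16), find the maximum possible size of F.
max |F| = C(92, 7) = 8760554088

Erdős-Ko-Rado (1961): when n ≥ 2k, max |F| = C(n−1, k−1). The bound is attained by the star {A : i ∈ A} for any fixed i ∈ [n]. Here C(93−1, 8−1) = C(92, 7) = 8760554088.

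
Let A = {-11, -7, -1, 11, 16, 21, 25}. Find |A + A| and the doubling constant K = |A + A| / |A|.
K = |A + A| / |A| = 25/7

Enumerate A + A = {a + b : a, b ∈ A}. With |A| = 7, there are |A|^2 = 49 ordered sum pairs; collecting distinct values, A + A = {-22, -18, -14, -12, -8, -2, 0, 4, 5, 9, 10, 14, 15, 18, 20, 22, 24, 27, 32, 36, 37, 41, 42, 46, 50}, so |A + A| = 25. Thus K = 25/7. For comparison, the minimum possible |A + A| over all 7-element sets is 2·7 − 1 = 13 (so min K = 13/7), attained only by arithmetic progressions.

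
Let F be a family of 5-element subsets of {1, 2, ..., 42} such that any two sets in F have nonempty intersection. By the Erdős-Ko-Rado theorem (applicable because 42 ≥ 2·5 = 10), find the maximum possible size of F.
max |F| = C(41, 4) = 101270

The Erdős-Ko-Rado theorem states: for n ≥ 2k, an intersecting family of k-subsets of an n-element set has size at most C(n − 1, k − 1), with equality for 'star' families {A ⊆ [n] : |A| = k, i ∈ A} (fix an element i). For n = 42, k = 5: C(41, 4) = 101270.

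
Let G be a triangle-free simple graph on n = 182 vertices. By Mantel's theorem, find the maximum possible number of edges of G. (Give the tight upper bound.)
ex(182, K_3) = ⌊182^2/4⌋ = 8281

Mantel (1907): a triangle-free graph on n vertices has at most ⌊n^2/4⌋ edges, with equality for the complete bipartite graph K_{⌊n/2⌋, ⌈n/2⌉}. For n = 182: ⌊182^2/4⌋ = ⌊33124/4⌋ = 8281. The extremal graph is K_{91, 91}, which has 91·91 = 8281 edges.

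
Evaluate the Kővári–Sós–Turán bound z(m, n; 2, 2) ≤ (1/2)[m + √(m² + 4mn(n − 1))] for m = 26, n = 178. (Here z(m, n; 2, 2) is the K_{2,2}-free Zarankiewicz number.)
z(26, 178; 2, 2) ≤ (1/2)[26 + √(26² + 4·26·178·177)] = (1/2)[26 + √3277300] = 918.1657

Kővári–Sós–Turán: let r_1, ..., r_26 be the row sums and z = Σ r_i the total number of 1s. Each pair of columns can share at most one row with both entries 1 (else a 2×2 all-ones block appears), so Σ_i C(r_i, 2) ≤ C(178, 2) = 15753. By convexity Σ_i C(r_i, 2) ≥ 26·C(z/26, 2) = z(z − 26)/(2·26), giving z² − 26z − 26·178·177 ≤ 0 and hence z ≤ (1/2)[26 + √(676 + 4·819156)] = (1/2)[26 + √3277300] ≈ (1/2)(26 + 1810.3315) = 918.1657.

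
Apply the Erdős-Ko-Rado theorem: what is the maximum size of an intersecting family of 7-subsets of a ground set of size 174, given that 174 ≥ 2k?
max |F| = C(173, 6) = 34110106212

The Erdős-Ko-Rado theorem states: for n ≥ 2k, an intersecting family of k-subsets of an n-element set has size at most C(n − 1, k − 1), with equality for 'star' families {A ⊆ [n] : |A| = k, i ∈ A} (fix an element i). For n = 174, k = 7: C(173, 6) = 34110106212.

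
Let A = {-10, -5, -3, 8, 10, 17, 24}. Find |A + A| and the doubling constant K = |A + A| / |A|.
K = |A + A| / |A| = 24/7

Enumerate A + A = {a + b : a, b ∈ A}. With |A| = 7, there are |A|^2 = 49 ordered sum pairs; collecting distinct values, A + A = {-20, -15, -13, -10, -8, -6, -2, 0, 3, 5, 7, 12, 14, 16, 18, 19, 20, 21, 25, 27, 32, 34, 41, 48}, so |A + A| = 24. Thus K = 24/7. For comparison, the minimum possible |A + A| over all 7-element sets is 2·7 − 1 = 13 (so min K = 13/7), attained only by arithmetic progressions.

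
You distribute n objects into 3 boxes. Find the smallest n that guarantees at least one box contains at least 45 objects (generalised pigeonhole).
n = (45 − 1)·3 + 1 = 133

By the generalised pigeonhole principle, to guarantee some box contains ≥ r objects we need more than (r − 1) · k objects total. Threshold: n = (r − 1) · k + 1. With r = 45 and k = 3: n = 44 · 3 + 1 = 132 + 1 = 133. For n = 132 = 44 · 3, we can put exactly 44 objects in every box, avoiding 45 in any single one — so 133 is tight.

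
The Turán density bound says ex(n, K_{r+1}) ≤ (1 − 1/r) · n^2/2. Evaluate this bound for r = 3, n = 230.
Turán density bound = (2/3) · 230^2/2 = 52900/3 ≈ 17633.3333

Turán's theorem: ex(n, K_{r+1}) is achieved by the complete r-partite Turán graph T(n, r) with parts as balanced as possible, and is at most (1 − 1/r) · n^2/2. For r = 3, n = 230: the density bound is (2/3) · 52900/2 = 52900/3 ≈ 17633.3333. The integer-valued extremum is e(T(230, 3)) = 17633, which is strictly less than the density bound 52900/3 since 3 ∤ 230 (the parts of T(230, 3) cannot all be equal).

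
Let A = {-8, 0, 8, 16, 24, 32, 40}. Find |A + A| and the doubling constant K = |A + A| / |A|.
K = |A + A| / |A| = 13/7

Enumerate A + A = {a + b : a, b ∈ A}. With |A| = 7, there are |A|^2 = 49 ordered sum pairs; collecting distinct values, A + A = {-16, -8, 0, 8, 16, 24, 32, 40, 48, 56, 64, 72, 80}, so |A + A| = 13. Thus K = 13/7. Here |A + A| = 2|A| − 1 = 13, the minimum possible — so K = 13/7 is minimal, which holds iff A is an arithmetic progression.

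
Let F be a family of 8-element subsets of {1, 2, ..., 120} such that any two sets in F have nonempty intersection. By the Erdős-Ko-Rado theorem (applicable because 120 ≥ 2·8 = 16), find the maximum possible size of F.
max |F| = C(119, 7) = 56017460733

Erdős-Ko-Rado (1961): when n ≥ 2k, max |F| = C(n−1, k−1). The bound is attained by the star {A : i ∈ A} for any fixed i ∈ [n]. Here C(120−1, 8−1) = C(119, 7) = 56017460733.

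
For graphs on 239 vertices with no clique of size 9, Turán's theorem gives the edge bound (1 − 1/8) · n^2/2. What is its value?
Turán density bound = (7/8) · 239^2/2 = 399847/16 ≈ 24990.4375

Turán's theorem: ex(n, K_{r+1}) is achieved by the complete r-partite Turán graph T(n, r) with parts as balanced as possible, and is at most (1 − 1/r) · n^2/2. For r = 8, n = 239: the density bound is (7/8) · 57121/2 = 399847/16 ≈ 24990.4375. The integer-valued extremum is e(T(239, 8)) = 24990, which is strictly less than the density bound 399847/16 since 8 ∤ 239 (the parts of T(239, 8) cannot all be equal).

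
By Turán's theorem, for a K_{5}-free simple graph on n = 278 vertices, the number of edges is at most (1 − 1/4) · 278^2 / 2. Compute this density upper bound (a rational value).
Turán density bound = (3/4) · 278^2/2 = 57963/2 ≈ 28981.5

Turán's theorem: ex(n, K_{r+1}) is achieved by the complete r-partite Turán graph T(n, r) with parts as balanced as possible, and is at most (1 − 1/r) · n^2/2. For r = 4, n = 278: the density bound is (3/4) · 77284/2 = 57963/2 ≈ 28981.5. The integer-valued extremum is e(T(278, 4)) = 28981, which is strictly less than the density bound 57963/2 since 4 ∤ 278 (the parts of T(278, 4) cannot all be equal).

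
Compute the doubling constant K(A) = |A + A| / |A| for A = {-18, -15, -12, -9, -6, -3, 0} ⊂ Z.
K = |A + A| / |A| = 13/7

Enumerate A + A = {a + b : a, b ∈ A}. With |A| = 7, there are |A|^2 = 49 ordered sum pairs; collecting distinct values, A + A = {-36, -33, -30, -27, -24, -21, -18, -15, -12, -9, -6, -3, 0}, so |A + A| = 13. Thus K = 13/7. Here |A + A| = 2|A| − 1 = 13, the minimum possible — so K = 13/7 is minimal, which holds iff A is an arithmetic progression.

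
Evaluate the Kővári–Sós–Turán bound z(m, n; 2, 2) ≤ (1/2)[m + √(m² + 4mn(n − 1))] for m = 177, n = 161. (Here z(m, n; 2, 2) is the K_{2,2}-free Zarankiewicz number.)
z(177, 161; 2, 2) ≤ (1/2)[177 + √(177² + 4·177·161·160)] = (1/2)[177 + √18269409] = 2225.6365

Kővári–Sós–Turán: let r_1, ..., r_177 be the row sums and z = Σ r_i the total number of 1s. Each pair of columns can share at most one row with both entries 1 (else a 2×2 all-ones block appears), so Σ_i C(r_i, 2) ≤ C(161, 2) = 12880. By convexity Σ_i C(r_i, 2) ≥ 177·C(z/177, 2) = z(z − 177)/(2·177), giving z² − 177z − 177·161·160 ≤ 0 and hence z ≤ (1/2)[177 + √(31329 + 4·4559520)] = (1/2)[177 + √18269409] ≈ (1/2)(177 + 4274.2729) = 2225.6365.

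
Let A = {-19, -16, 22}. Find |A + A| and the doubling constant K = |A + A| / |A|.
K = |A + A| / |A| = 6/3 = 2

Enumerate A + A = {a + b : a, b ∈ A}. With |A| = 3, there are |A|^2 = 9 ordered sum pairs; collecting distinct values, A + A = {-38, -35, -32, 3, 6, 44}, so |A + A| = 6. Thus K = 6/3 = 2. For comparison, the minimum possible |A + A| over all 3-element sets is 2·3 − 1 = 5 (so min K = 5/3), attained only by arithmetic progressions.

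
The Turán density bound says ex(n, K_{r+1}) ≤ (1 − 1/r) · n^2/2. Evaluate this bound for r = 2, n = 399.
Turán density bound = (1/2) · 399^2/2 = 159201/4 ≈ 39800.25

Turán's theorem: ex(n, K_{r+1}) is achieved by the complete r-partite Turán graph T(n, r) with parts as balanced as possible, and is at most (1 − 1/r) · n^2/2. For r = 2, n = 399: the density bound is (1/2) · 159201/2 = 159201/4 ≈ 39800.25. The integer-valued extremum is e(T(399, 2)) = 39800, which is strictly less than the density bound 159201/4 since 2 ∤ 399 (the parts of T(399, 2) cannot all be equal).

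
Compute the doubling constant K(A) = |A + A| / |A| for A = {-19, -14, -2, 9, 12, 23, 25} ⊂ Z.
K = |A + A| / |A| = 27/7

Enumerate A + A = {a + b : a, b ∈ A}. With |A| = 7, there are |A|^2 = 49 ordered sum pairs; collecting distinct values, A + A = {-38, -33, -28, -21, -16, -10, -7, -5, -4, -2, 4, 6, 7, 9, 10, 11, 18, 21, 23, 24, 32, 34, 35, 37, 46, 48, 50}, so |A + A| = 27. Thus K = 27/7. For comparison, the minimum possible |A + A| over all 7-element sets is 2·7 − 1 = 13 (so min K = 13/7), attained only by arithmetic progressions.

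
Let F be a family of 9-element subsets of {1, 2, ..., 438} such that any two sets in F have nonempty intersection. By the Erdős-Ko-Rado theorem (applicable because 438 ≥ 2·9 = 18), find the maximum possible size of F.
max |F| = C(437, 8) = 30927424699697670

The Erdős-Ko-Rado theorem states: for n ≥ 2k, an intersecting family of k-subsets of an n-element set has size at most C(n − 1, k − 1), with equality for 'star' families {A ⊆ [n] : |A| = k, i ∈ A} (fix an element i). For n = 438, k = 9: C(437, 8) = 30927424699697670.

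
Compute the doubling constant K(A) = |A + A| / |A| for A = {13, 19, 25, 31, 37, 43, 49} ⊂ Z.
K = |A + A| / |A| = 13/7

Enumerate A + A = {a + b : a, b ∈ A}. With |A| = 7, there are |A|^2 = 49 ordered sum pairs; collecting distinct values, A + A = {26, 32, 38, 44, 50, 56, 62, 68, 74, 80, 86, 92, 98}, so |A + A| = 13. Thus K = 13/7. Here |A + A| = 2|A| − 1 = 13, the minimum possible — so K = 13/7 is minimal, which holds iff A is an arithmetic progression.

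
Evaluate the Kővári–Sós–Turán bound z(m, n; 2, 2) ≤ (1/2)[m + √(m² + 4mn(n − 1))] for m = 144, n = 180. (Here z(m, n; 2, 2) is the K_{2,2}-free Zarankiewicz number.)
z(144, 180; 2, 2) ≤ (1/2)[144 + √(144² + 4·144·180·179)] = (1/2)[144 + √18579456] = 2227.1947

Kővári–Sós–Turán: let r_1, ..., r_144 be the row sums and z = Σ r_i the total number of 1s. Each pair of columns can share at most one row with both entries 1 (else a 2×2 all-ones block appears), so Σ_i C(r_i, 2) ≤ C(180, 2) = 16110. By convexity Σ_i C(r_i, 2) ≥ 144·C(z/144, 2) = z(z − 144)/(2·144), giving z² − 144z − 144·180·179 ≤ 0 and hence z ≤ (1/2)[144 + √(20736 + 4·4639680)] = (1/2)[144 + √18579456] ≈ (1/2)(144 + 4310.3893) = 2227.1947.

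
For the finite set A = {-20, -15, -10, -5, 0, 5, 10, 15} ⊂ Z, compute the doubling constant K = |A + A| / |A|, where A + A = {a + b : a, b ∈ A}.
K = |A + A| / |A| = 15/8

Enumerate A + A = {a + b : a, b ∈ A}. With |A| = 8, there are |A|^2 = 64 ordered sum pairs; collecting distinct values, A + A = {-40, -35, -30, -25, -20, -15, -10, -5, 0, 5, 10, 15, 20, 25, 30}, so |A + A| = 15. Thus K = 15/8. Here |A + A| = 2|A| − 1 = 15, the minimum possible — so K = 15/8 is minimal, which holds iff A is an arithmetic progression.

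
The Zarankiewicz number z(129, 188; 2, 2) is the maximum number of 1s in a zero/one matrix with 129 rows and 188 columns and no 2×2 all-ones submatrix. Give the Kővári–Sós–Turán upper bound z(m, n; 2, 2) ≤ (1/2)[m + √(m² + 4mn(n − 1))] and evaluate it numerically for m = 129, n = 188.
z(129, 188; 2, 2) ≤ (1/2)[129 + √(129² + 4·129·188·187)] = (1/2)[129 + √18157137] = 2195.0596

Kővári–Sós–Turán: let r_1, ..., r_129 be the row sums and z = Σ r_i the total number of 1s. Each pair of columns can share at most one row with both entries 1 (else a 2×2 all-ones block appears), so Σ_i C(r_i, 2) ≤ C(188, 2) = 17578. By convexity Σ_i C(r_i, 2) ≥ 129·C(z/129, 2) = z(z − 129)/(2·129), giving z² − 129z − 129·188·187 ≤ 0 and hence z ≤ (1/2)[129 + √(16641 + 4·4535124)] = (1/2)[129 + √18157137] ≈ (1/2)(129 + 4261.1192) = 2195.0596.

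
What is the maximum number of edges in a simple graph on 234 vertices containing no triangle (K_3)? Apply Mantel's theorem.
ex(234, K_3) = ⌊234^2/4⌋ = 13689

Mantel (1907): a triangle-free graph on n vertices has at most ⌊n^2/4⌋ edges, with equality for the complete bipartite graph K_{⌊n/2⌋, ⌈n/2⌉}. For n = 234: ⌊234^2/4⌋ = ⌊54756/4⌋ = 13689. The extremal graph is K_{117, 117}, which has 117·117 = 13689 edges.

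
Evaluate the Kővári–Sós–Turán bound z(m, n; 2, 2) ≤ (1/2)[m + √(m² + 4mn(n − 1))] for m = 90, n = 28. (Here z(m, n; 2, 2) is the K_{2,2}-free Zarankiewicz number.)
z(90, 28; 2, 2) ≤ (1/2)[90 + √(90² + 4·90·28·27)] = (1/2)[90 + √280260] = 309.6979

Kővári–Sós–Turán: let r_1, ..., r_90 be the row sums and z = Σ r_i the total number of 1s. Each pair of columns can share at most one row with both entries 1 (else a 2×2 all-ones block appears), so Σ_i C(r_i, 2) ≤ C(28, 2) = 378. By convexity Σ_i C(r_i, 2) ≥ 90·C(z/90, 2) = z(z − 90)/(2·90), giving z² − 90z − 90·28·27 ≤ 0 and hence z ≤ (1/2)[90 + √(8100 + 4·68040)] = (1/2)[90 + √280260] ≈ (1/2)(90 + 529.3959) = 309.6979.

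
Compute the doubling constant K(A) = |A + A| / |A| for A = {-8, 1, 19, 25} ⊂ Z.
K = |A + A| / |A| = 10/4 = 5/2

Enumerate A + A = {a + b : a, b ∈ A}. With |A| = 4, there are |A|^2 = 16 ordered sum pairs; collecting distinct values, A + A = {-16, -7, 2, 11, 17, 20, 26, 38, 44, 50}, so |A + A| = 10. Thus K = 10/4 = 5/2. For comparison, the minimum possible |A + A| over all 4-element sets is 2·4 − 1 = 7 (so min K = 7/4), attained only by arithmetic progressions.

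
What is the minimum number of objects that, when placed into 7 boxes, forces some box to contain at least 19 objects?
n = (19 − 1)·7 + 1 = 127

By the generalised pigeonhole principle, to guarantee some box contains ≥ r objects we need more than (r − 1) · k objects total. Threshold: n = (r − 1) · k + 1. With r = 19 and k = 7: n = 18 · 7 + 1 = 126 + 1 = 127. For n = 126 = 18 · 7, we can put exactly 18 objects in every box, avoiding 19 in any single one — so 127 is tight.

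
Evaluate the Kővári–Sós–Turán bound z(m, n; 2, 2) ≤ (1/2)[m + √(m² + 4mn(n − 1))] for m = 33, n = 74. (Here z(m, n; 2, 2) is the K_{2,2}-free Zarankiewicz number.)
z(33, 74; 2, 2) ≤ (1/2)[33 + √(33² + 4·33·74·73)] = (1/2)[33 + √714153] = 439.0379

Kővári–Sós–Turán: let r_1, ..., r_33 be the row sums and z = Σ r_i the total number of 1s. Each pair of columns can share at most one row with both entries 1 (else a 2×2 all-ones block appears), so Σ_i C(r_i, 2) ≤ C(74, 2) = 2701. By convexity Σ_i C(r_i, 2) ≥ 33·C(z/33, 2) = z(z − 33)/(2·33), giving z² − 33z − 33·74·73 ≤ 0 and hence z ≤ (1/2)[33 + √(1089 + 4·178266)] = (1/2)[33 + √714153] ≈ (1/2)(33 + 845.0757) = 439.0379.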